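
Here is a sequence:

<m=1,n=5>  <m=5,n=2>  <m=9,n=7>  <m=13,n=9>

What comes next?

M: 1, 5, 9, 13 → 17 (+4 each step).
N: each term is the sum of the two before it, so 5, 2, 7, 9 → 16.
Putting it together: <m=17,n=16>.

<m=17,n=16>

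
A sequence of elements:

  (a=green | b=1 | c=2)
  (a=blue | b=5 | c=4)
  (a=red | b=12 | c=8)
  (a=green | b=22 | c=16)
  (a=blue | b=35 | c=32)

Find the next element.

A: repeats green → blue → red; green, blue, red, green, blue → red.
B: differences are 4, 7, 10, … (increasing by 3 each time); 1, 5, 12, 22, 35 → 51.
C: 2, 4, 8, 16, 32 → 64 (×2 each step).
Combining the parts gives (a=red | b=51 | c=64).

(a=red | b=51 | c=64)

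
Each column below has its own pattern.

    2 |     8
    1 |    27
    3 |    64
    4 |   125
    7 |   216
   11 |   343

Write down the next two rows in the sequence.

First component goes 2, 1, 3, 4, 7, 11 → 18 → 29 (each term is the sum of the two before it).
Second component: 8, 27, 64, 125, 216, 343 → 512 → 729 (perfect cubes: 2³, 3³, 4³, …).
Putting the parts together: 18  512 and then 29  729.

18  512; 29  729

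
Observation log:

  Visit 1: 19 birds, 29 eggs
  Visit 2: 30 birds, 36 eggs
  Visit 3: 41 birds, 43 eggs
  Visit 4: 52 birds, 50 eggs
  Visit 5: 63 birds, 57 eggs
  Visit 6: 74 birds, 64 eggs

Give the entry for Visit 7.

Birds goes 19, 30, 41, 52, 63, 74 → 85 (+11 each step).
Eggs: +7 each step; 29, 36, 43, 50, 57, 64 → 71.
Putting it together: 85 birds, 71 eggs.

85 birds, 71 eggs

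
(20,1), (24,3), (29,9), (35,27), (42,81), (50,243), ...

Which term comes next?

First component goes 20, 24, 29, 35, 42, 50 → 59 (differences are 4, 5, 6, … (increasing by 1 each time)).
Second component: ×3 each step, so 1, 3, 9, 27, 81, 243 → 729.
So the next term is (59,729).

(59,729)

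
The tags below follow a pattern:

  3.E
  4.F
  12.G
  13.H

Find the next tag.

21.I

First component: alternating steps +1, +8, +1, +8, …; 3, 4, 12, 13 → 21.
Letter — letters move forward 1 place in the alphabet: E, F, G, H → I.
Combining the parts gives 21.I.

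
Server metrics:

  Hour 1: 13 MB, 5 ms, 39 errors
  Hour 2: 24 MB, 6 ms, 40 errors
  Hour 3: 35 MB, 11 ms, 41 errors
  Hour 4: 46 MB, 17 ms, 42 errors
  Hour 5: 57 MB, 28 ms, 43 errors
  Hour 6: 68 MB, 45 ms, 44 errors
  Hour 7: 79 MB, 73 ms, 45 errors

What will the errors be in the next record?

46

MB: 13, 24, 35, 46, 57, 68, 79 → 90 (+11 each step).
Ms: each term is the sum of the two before it, so 5, 6, 11, 17, 28, 45, 73 → 118.
Errors: 39, 40, 41, 42, 43, 44, 45 → 46 (+1 each step).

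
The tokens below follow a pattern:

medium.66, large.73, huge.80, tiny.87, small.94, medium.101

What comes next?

large.108

Size: repeats medium → large → huge → tiny → small, so medium, large, huge, tiny, small, medium → large.
Second component: +7 each step, so 66, 73, 80, 87, 94, 101 → 108.
Putting it together: large.108.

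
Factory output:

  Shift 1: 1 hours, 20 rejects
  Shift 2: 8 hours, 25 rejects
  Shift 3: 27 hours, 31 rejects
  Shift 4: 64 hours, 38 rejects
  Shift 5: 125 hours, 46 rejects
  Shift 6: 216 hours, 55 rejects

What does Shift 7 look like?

Hours: perfect cubes: 1³, 2³, 3³, …, so 1, 8, 27, 64, 125, 216 → 343.
Rejects: 20, 25, 31, 38, 46, 55 → 65 (differences are 5, 6, 7, … (increasing by 1 each time)).
Putting it together: 343 hours, 65 rejects.

343 hours, 65 rejects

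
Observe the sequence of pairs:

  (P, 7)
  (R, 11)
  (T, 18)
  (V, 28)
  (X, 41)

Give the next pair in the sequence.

Letter: letters move forward 2 places in the alphabet; P, R, T, V, X → Z.
Second component: differences are 4, 7, 10, … (increasing by 3 each time); 7, 11, 18, 28, 41 → 57.
Putting it together: (Z, 57).

(Z, 57)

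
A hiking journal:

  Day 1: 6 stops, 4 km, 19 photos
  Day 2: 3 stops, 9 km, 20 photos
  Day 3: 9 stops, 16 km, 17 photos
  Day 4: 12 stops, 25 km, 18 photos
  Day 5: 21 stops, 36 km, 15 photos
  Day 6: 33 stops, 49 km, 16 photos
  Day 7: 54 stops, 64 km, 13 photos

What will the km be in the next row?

81

Stops: each term is the sum of the two before it, so 6, 3, 9, 12, 21, 33, 54 → 87.
Km — perfect squares: 2², 3², 4², …: 4, 9, 16, 25, 36, 49, 64 → 81.
Photos: 19, 20, 17, 18, 15, 16, 13 → 14 (alternating steps +1, −3, +1, −3, …).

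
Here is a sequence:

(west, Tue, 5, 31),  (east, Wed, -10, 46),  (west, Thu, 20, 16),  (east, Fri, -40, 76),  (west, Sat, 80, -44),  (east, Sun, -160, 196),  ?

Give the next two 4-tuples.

Direction — alternates west ↔ east: west, east, west, east, west, east → west → east.
Day: Tue, Wed, Thu, Fri, Sat, Sun → Mon → Tue (runs through the weekdays Mon→Sun).
Third slot — ×(-2) each step: 5, -10, 20, -40, 80, -160 → 320 → -640.
For the fourth slot, together with the third slot always sums to 36: 31, 46, 16, 76, -44, 196 → -284 → 676.
Putting the parts together: (west, Mon, 320, -284) and then (east, Tue, -640, 676).

(west, Mon, 320, -284), (east, Tue, -640, 676)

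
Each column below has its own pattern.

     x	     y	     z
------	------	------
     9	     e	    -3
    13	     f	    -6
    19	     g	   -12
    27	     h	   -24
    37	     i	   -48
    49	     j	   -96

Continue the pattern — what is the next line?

Column x: 9, 13, 19, 27, 37, 49 → 63 (differences are 4, 6, 8, … (increasing by 2 each time)).
Column y: letters move forward 1 place in the alphabet, so e, f, g, h, i, j → k.
Column z: ×2 each step; -3, -6, -12, -24, -48, -96 → -192.
Putting it together: 63  k  -192.

63  k  -192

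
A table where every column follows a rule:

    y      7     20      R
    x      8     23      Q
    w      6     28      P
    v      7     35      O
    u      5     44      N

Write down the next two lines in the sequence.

t  6  55  M; s  4  68  L

First letter: letters move back 1 place in the alphabet, so y, x, w, v, u → t → s.
Second component: alternating steps +1, −2, +1, −2, …; 7, 8, 6, 7, 5 → 6 → 4.
Third component: differences are 3, 5, 7, … (increasing by 2 each time), so 20, 23, 28, 35, 44 → 55 → 68.
Second letter — letters move back 1 place in the alphabet: R, Q, P, O, N → M → L.
Putting the parts together: t  6  55  M and then s  4  68  L.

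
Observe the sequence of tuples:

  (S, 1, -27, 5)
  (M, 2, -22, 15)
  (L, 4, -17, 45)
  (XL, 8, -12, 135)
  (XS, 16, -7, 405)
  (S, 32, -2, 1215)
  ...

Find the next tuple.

(M, 64, 3, 3645)

Size goes S, M, L, XL, XS, S → M (repeats S → M → L → XL → XS).
Second component goes 1, 2, 4, 8, 16, 32 → 64 (×2 each step).
Third component — +5 each step: -27, -22, -17, -12, -7, -2 → 3.
For the fourth component, ×3 each step: 5, 15, 45, 135, 405, 1215 → 3645.
So the next tuple is (M, 64, 3, 3645).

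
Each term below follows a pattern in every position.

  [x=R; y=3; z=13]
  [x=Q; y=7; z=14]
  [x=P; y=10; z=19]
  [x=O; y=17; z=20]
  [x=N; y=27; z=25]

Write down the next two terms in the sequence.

[x=M; y=44; z=26], [x=L; y=71; z=31]

X: R, Q, P, O, N → M → L (letters move back 1 place in the alphabet).
Y — each term is the sum of the two before it: 3, 7, 10, 17, 27 → 44 → 71.
Z: alternating steps +1, +5, +1, +5, …; 13, 14, 19, 20, 25 → 26 → 31.
Putting the parts together: [x=M; y=44; z=26] and then [x=L; y=71; z=31].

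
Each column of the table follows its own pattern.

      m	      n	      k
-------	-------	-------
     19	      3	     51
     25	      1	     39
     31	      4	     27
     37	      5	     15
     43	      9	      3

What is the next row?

Column m: 19, 25, 31, 37, 43 → 49 (+6 each step).
For the column n, each term is the sum of the two before it: 3, 1, 4, 5, 9 → 14.
Column k — −12 each step: 51, 39, 27, 15, 3 → -9.
Combining the parts gives 49  14  -9.

49  14  -9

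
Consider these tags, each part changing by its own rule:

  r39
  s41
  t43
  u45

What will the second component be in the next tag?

47

Second component — +2 each step: 39, 41, 43, 45 → 47.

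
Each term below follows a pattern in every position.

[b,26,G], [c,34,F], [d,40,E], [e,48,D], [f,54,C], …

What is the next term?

First letter: letters move forward 1 place in the alphabet, so b, c, d, e, f → g.
Second part: 26, 34, 40, 48, 54 → 62 (alternating steps +8, +6, +8, +6, …).
Second letter — letters move back 1 place in the alphabet: G, F, E, D, C → B.
Combining the parts gives [g,62,B].

[g,62,B]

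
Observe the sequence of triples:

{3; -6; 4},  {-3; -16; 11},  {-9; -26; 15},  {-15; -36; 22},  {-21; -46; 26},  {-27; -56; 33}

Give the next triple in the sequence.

{-33; -66; 37}

First part goes 3, -3, -9, -15, -21, -27 → -33 (−6 each step).
For the second part, −10 each step: -6, -16, -26, -36, -46, -56 → -66.
Third part goes 4, 11, 15, 22, 26, 33 → 37 (alternating steps +7, +4, +7, +4, …).
Combining the parts gives {-33; -66; 37}.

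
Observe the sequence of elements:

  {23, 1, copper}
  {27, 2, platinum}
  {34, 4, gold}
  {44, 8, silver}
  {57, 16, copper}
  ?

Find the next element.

For the first entry, differences are 4, 7, 10, … (increasing by 3 each time): 23, 27, 34, 44, 57 → 73.
Second entry — ×2 each step: 1, 2, 4, 8, 16 → 32.
Metal: repeats copper → platinum → gold → silver; copper, platinum, gold, silver, copper → platinum.
Combining the parts gives {73, 32, platinum}.

{73, 32, platinum}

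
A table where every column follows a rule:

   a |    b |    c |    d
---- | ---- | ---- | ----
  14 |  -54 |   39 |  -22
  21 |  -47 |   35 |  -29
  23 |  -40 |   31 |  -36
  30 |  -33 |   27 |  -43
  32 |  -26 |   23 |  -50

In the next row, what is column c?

Column c goes 39, 35, 31, 27, 23 → 19 (−4 each step).

19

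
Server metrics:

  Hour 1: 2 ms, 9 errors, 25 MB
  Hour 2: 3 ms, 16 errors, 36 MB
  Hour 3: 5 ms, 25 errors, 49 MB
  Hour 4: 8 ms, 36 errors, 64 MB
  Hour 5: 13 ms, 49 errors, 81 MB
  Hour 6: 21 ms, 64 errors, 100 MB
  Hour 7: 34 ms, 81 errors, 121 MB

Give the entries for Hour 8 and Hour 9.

Ms: each term is the sum of the two before it, so 2, 3, 5, 8, 13, 21, 34 → 55 → 89.
Errors: perfect squares: 3², 4², 5², …, so 9, 16, 25, 36, 49, 64, 81 → 100 → 121.
MB — perfect squares: 5², 6², 7², …: 25, 36, 49, 64, 81, 100, 121 → 144 → 169.
Putting the parts together: 55 ms, 100 errors, 144 MB and then 89 ms, 121 errors, 169 MB.

55 ms, 100 errors, 144 MB; 89 ms, 121 errors, 169 MB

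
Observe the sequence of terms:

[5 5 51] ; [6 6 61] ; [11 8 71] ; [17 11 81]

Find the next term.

[28 15 91]

First part: each term is the sum of the two before it, so 5, 6, 11, 17 → 28.
For the second part, differences are 1, 2, 3, … (increasing by 1 each time): 5, 6, 8, 11 → 15.
For the third part, +10 each step: 51, 61, 71, 81 → 91.
So the next term is [28 15 91].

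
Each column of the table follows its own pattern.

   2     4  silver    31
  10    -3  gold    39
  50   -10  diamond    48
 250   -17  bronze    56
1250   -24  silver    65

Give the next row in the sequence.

6250  -31  gold  73

First component — ×5 each step: 2, 10, 50, 250, 1250 → 6250.
Second component goes 4, -3, -10, -17, -24 → -31 (−7 each step).
Rank goes silver, gold, diamond, bronze, silver → gold (repeats silver → gold → diamond → bronze).
Fourth component: alternating steps +8, +9, +8, +9, …, so 31, 39, 48, 56, 65 → 73.
Combining the parts gives 6250  -31  gold  73.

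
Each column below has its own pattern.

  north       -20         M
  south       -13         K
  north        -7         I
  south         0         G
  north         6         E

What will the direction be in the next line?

Direction: alternates north ↔ south; north, south, north, south, north → south.

south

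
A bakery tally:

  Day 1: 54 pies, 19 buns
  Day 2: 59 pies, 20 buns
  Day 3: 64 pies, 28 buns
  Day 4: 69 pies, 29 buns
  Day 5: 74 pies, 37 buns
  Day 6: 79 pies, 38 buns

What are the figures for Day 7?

84 pies, 46 buns

Pies: +5 each step; 54, 59, 64, 69, 74, 79 → 84.
Buns: alternating steps +1, +8, +1, +8, …; 19, 20, 28, 29, 37, 38 → 46.
So the next line is 84 pies, 46 buns.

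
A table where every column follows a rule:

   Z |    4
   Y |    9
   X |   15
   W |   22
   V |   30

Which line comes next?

Letter: Z, Y, X, W, V → U (letters move back 1 place in the alphabet).
Second component: 4, 9, 15, 22, 30 → 39 (differences are 5, 6, 7, … (increasing by 1 each time)).
Putting it together: U  39.

U  39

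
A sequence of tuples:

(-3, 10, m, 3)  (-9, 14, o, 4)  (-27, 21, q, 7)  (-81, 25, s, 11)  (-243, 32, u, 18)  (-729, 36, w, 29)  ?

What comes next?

(-2187, 43, y, 47)

For the first coordinate, ×3 each step: -3, -9, -27, -81, -243, -729 → -2187.
Second coordinate — alternating steps +4, +7, +4, +7, …: 10, 14, 21, 25, 32, 36 → 43.
Letter goes m, o, q, s, u, w → y (letters move forward 2 places in the alphabet).
Fourth coordinate: each term is the sum of the two before it; 3, 4, 7, 11, 18, 29 → 47.
Combining the parts gives (-2187, 43, y, 47).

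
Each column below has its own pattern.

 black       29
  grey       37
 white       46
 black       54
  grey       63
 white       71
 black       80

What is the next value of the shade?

Shade: repeats black → grey → white, so black, grey, white, black, grey, white, black → grey.
Second component: alternating steps +8, +9, +8, +9, …; 29, 37, 46, 54, 63, 71, 80 → 88.

grey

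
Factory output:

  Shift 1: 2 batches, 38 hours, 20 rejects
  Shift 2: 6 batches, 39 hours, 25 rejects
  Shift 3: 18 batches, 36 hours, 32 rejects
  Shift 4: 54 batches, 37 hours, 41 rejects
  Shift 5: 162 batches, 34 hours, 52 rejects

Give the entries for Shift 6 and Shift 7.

486 batches, 35 hours, 65 rejects; 1458 batches, 32 hours, 80 rejects

Batches: ×3 each step, so 2, 6, 18, 54, 162 → 486 → 1458.
Hours: 38, 39, 36, 37, 34 → 35 → 32 (alternating steps +1, −3, +1, −3, …).
Rejects — differences are 5, 7, 9, … (increasing by 2 each time): 20, 25, 32, 41, 52 → 65 → 80.
So the next two records are 486 batches, 35 hours, 65 rejects and 1458 batches, 32 hours, 80 rejects.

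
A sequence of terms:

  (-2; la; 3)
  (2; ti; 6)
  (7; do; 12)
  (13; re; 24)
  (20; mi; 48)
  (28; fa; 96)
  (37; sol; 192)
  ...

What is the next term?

(47; la; 384)

For the first coordinate, differences are 4, 5, 6, … (increasing by 1 each time): -2, 2, 7, 13, 20, 28, 37 → 47.
Note: la, ti, do, re, mi, fa, sol → la (runs through the solfège scale do→ti).
Third coordinate: 3, 6, 12, 24, 48, 96, 192 → 384 (×2 each step).
So the next term is (47; la; 384).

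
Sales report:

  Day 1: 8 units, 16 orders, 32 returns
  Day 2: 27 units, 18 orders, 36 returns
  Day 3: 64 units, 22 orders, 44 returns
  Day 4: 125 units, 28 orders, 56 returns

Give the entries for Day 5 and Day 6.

216 units, 36 orders, 72 returns; 343 units, 46 orders, 92 returns

Units goes 8, 27, 64, 125 → 216 → 343 (perfect cubes: 2³, 3³, 4³, …).
Orders: differences are 2, 4, 6, … (increasing by 2 each time); 16, 18, 22, 28 → 36 → 46.
Returns: always 2 × the orders; 32, 36, 44, 56 → 72 → 92.
Putting the parts together: 216 units, 36 orders, 72 returns and then 343 units, 46 orders, 92 returns.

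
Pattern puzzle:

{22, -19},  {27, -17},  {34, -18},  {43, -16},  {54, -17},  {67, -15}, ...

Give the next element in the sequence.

{82, -16}

First slot — differences are 5, 7, 9, … (increasing by 2 each time): 22, 27, 34, 43, 54, 67 → 82.
Second slot: alternating steps +2, −1, +2, −1, …; -19, -17, -18, -16, -17, -15 → -16.
Combining the parts gives {82, -16}.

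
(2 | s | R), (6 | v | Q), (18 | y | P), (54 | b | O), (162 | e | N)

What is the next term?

First slot: ×3 each step, so 2, 6, 18, 54, 162 → 486.
First letter — letters move forward 3 places in the alphabet, wrapping Z→A: s, v, y, b, e → h.
Second letter: letters move back 1 place in the alphabet, so R, Q, P, O, N → M.
Combining the parts gives (486 | h | M).

(486 | h | M)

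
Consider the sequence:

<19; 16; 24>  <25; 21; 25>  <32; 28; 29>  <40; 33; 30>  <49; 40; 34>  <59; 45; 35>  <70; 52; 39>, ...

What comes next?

First coordinate: differences are 6, 7, 8, … (increasing by 1 each time), so 19, 25, 32, 40, 49, 59, 70 → 82.
Second coordinate — alternating steps +5, +7, +5, +7, …: 16, 21, 28, 33, 40, 45, 52 → 57.
Third coordinate: alternating steps +1, +4, +1, +4, …; 24, 25, 29, 30, 34, 35, 39 → 40.
Putting it together: <82; 57; 40>.

<82; 57; 40>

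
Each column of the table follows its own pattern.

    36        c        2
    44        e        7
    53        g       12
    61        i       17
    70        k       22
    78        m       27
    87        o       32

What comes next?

First component: alternating steps +8, +9, +8, +9, …, so 36, 44, 53, 61, 70, 78, 87 → 95.
Letter: letters move forward 2 places in the alphabet; c, e, g, i, k, m, o → q.
Third component — +5 each step: 2, 7, 12, 17, 22, 27, 32 → 37.
Combining the parts gives 95  q  37.

95  q  37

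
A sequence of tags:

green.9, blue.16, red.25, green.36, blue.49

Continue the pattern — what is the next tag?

red.64

Colour: repeats green → blue → red; green, blue, red, green, blue → red.
Second component: perfect squares: 3², 4², 5², …, so 9, 16, 25, 36, 49 → 64.
Putting it together: red.64.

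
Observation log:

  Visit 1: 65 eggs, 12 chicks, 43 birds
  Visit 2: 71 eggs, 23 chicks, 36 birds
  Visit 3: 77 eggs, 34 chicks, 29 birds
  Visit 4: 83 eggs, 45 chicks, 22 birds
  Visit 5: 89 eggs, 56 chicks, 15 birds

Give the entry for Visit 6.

For the eggs, +6 each step: 65, 71, 77, 83, 89 → 95.
Chicks: 12, 23, 34, 45, 56 → 67 (+11 each step).
Birds — −7 each step: 43, 36, 29, 22, 15 → 8.
So the next line is 95 eggs, 67 chicks, 8 birds.

95 eggs, 67 chicks, 8 birds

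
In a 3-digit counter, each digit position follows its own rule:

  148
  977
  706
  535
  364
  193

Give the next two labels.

922, 751

First digit: −2 each step, mod 10, so 1, 9, 7, 5, 3, 1 → 9 → 7.
For the second digit, +3 each step, mod 10: 4, 7, 0, 3, 6, 9 → 2 → 5.
Third digit: −1 each step, mod 10; 8, 7, 6, 5, 4, 3 → 2 → 1.
So the next two labels are 922 and 751.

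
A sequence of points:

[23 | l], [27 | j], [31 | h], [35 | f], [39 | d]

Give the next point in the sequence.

[43 | b]

First coordinate: 23, 27, 31, 35, 39 → 43 (+4 each step).
Letter goes l, j, h, f, d → b (letters move back 2 places in the alphabet).
So the next point is [43 | b].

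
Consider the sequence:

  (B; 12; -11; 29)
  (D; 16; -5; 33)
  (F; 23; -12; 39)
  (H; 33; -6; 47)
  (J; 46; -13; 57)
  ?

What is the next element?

Letter: letters move forward 2 places in the alphabet, so B, D, F, H, J → L.
Second slot — differences are 4, 7, 10, … (increasing by 3 each time): 12, 16, 23, 33, 46 → 62.
Third slot — alternating steps +6, −7, +6, −7, …: -11, -5, -12, -6, -13 → -7.
Fourth slot goes 29, 33, 39, 47, 57 → 69 (differences are 4, 6, 8, … (increasing by 2 each time)).
Putting it together: (L; 62; -7; 69).

(L; 62; -7; 69)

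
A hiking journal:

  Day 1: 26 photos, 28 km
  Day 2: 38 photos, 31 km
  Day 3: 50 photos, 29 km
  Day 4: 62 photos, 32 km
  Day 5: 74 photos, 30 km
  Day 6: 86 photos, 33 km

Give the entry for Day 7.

98 photos, 31 km

Photos goes 26, 38, 50, 62, 74, 86 → 98 (+12 each step).
Km: 28, 31, 29, 32, 30, 33 → 31 (alternating steps +3, −2, +3, −2, …).
Putting it together: 98 photos, 31 km.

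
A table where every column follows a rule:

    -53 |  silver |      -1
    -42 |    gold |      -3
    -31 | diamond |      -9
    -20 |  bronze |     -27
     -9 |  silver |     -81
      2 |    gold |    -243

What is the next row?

13  diamond  -729

First component goes -53, -42, -31, -20, -9, 2 → 13 (+11 each step).
Rank: silver, gold, diamond, bronze, silver, gold → diamond (repeats silver → gold → diamond → bronze).
Third component — ×3 each step: -1, -3, -9, -27, -81, -243 → -729.
Combining the parts gives 13  diamond  -729.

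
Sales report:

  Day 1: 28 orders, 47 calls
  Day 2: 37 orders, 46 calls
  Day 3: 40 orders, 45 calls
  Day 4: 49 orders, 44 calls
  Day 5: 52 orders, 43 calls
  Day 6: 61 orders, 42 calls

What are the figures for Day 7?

Orders: alternating steps +9, +3, +9, +3, …; 28, 37, 40, 49, 52, 61 → 64.
For the calls, −1 each step: 47, 46, 45, 44, 43, 42 → 41.
Putting it together: 64 orders, 41 calls.

64 orders, 41 calls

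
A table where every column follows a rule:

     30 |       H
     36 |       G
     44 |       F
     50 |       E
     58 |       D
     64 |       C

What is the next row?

First component: 30, 36, 44, 50, 58, 64 → 72 (alternating steps +6, +8, +6, +8, …).
Letter — letters move back 1 place in the alphabet: H, G, F, E, D, C → B.
Combining the parts gives 72  B.

72  B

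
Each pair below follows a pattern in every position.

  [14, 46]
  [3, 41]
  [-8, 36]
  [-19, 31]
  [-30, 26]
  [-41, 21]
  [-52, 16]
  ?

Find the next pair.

First coordinate: −11 each step; 14, 3, -8, -19, -30, -41, -52 → -63.
Second coordinate goes 46, 41, 36, 31, 26, 21, 16 → 11 (−5 each step).
Putting it together: [-63, 11].

[-63, 11]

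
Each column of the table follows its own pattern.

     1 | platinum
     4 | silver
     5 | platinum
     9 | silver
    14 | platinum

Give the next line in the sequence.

First component: each term is the sum of the two before it, so 1, 4, 5, 9, 14 → 23.
Metal goes platinum, silver, platinum, silver, platinum → silver (alternates platinum ↔ silver).
So the next line is 23  silver.

23  silver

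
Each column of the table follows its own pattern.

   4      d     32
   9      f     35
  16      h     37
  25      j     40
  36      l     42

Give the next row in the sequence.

First component: perfect squares: 2², 3², 4², …, so 4, 9, 16, 25, 36 → 49.
Letter goes d, f, h, j, l → n (letters move forward 2 places in the alphabet).
Third component: 32, 35, 37, 40, 42 → 45 (alternating steps +3, +2, +3, +2, …).
Combining the parts gives 49  n  45.

49  n  45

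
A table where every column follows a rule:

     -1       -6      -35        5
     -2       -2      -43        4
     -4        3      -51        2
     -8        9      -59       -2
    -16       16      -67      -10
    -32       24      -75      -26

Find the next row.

First component: -1, -2, -4, -8, -16, -32 → -64 (×2 each step).
Second component — differences are 4, 5, 6, … (increasing by 1 each time): -6, -2, 3, 9, 16, 24 → 33.
Third component — −8 each step: -35, -43, -51, -59, -67, -75 → -83.
Fourth component — always 6 more than the first component: 5, 4, 2, -2, -10, -26 → -58.
Putting it together: -64  33  -83  -58.

-64  33  -83  -58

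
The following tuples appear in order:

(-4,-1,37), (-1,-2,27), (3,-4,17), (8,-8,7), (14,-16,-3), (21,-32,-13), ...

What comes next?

First part — differences are 3, 4, 5, … (increasing by 1 each time): -4, -1, 3, 8, 14, 21 → 29.
Second part: -1, -2, -4, -8, -16, -32 → -64 (×2 each step).
For the third part, −10 each step: 37, 27, 17, 7, -3, -13 → -23.
So the next tuple is (29,-64,-23).

(29,-64,-23)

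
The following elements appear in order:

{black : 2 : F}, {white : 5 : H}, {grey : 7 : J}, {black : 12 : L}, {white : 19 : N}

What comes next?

{grey : 31 : P}

Shade: repeats black → white → grey; black, white, grey, black, white → grey.
Second slot goes 2, 5, 7, 12, 19 → 31 (each term is the sum of the two before it).
Letter goes F, H, J, L, N → P (letters move forward 2 places in the alphabet).
So the next element is {grey : 31 : P}.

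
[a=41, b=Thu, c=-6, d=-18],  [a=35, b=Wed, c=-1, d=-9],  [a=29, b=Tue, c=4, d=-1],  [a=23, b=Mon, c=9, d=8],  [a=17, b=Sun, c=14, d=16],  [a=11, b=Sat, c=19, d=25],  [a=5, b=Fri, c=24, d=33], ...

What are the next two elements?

[a=-1, b=Thu, c=29, d=42], [a=-7, b=Wed, c=34, d=50]

A goes 41, 35, 29, 23, 17, 11, 5 → -1 → -7 (−6 each step).
For the b, runs backward through the weekdays Mon→Sun: Thu, Wed, Tue, Mon, Sun, Sat, Fri → Thu → Wed.
C: +5 each step, so -6, -1, 4, 9, 14, 19, 24 → 29 → 34.
D: alternating steps +9, +8, +9, +8, …; -18, -9, -1, 8, 16, 25, 33 → 42 → 50.
Putting the parts together: [a=-1, b=Thu, c=29, d=42] and then [a=-7, b=Wed, c=34, d=50].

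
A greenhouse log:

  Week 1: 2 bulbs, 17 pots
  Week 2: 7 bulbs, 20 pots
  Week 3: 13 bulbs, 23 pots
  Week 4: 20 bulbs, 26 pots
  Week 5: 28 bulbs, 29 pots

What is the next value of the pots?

Pots — +3 each step: 17, 20, 23, 26, 29 → 32.

32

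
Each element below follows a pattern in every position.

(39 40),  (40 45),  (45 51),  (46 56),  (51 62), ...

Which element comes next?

First coordinate — alternating steps +1, +5, +1, +5, …: 39, 40, 45, 46, 51 → 52.
Second coordinate — alternating steps +5, +6, +5, +6, …: 40, 45, 51, 56, 62 → 67.
Combining the parts gives (52 67).

(52 67)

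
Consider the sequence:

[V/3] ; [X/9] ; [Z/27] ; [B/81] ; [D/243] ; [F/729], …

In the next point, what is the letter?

Letter — letters move forward 2 places in the alphabet, wrapping Z→A: V, X, Z, B, D, F → H.

H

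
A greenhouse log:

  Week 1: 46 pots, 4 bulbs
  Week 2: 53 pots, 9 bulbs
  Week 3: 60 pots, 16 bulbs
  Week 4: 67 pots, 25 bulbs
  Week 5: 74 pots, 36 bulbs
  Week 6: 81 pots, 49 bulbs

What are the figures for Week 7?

88 pots, 64 bulbs

Pots — +7 each step: 46, 53, 60, 67, 74, 81 → 88.
For the bulbs, perfect squares: 2², 3², 4², …: 4, 9, 16, 25, 36, 49 → 64.
Combining the parts gives 88 pots, 64 bulbs.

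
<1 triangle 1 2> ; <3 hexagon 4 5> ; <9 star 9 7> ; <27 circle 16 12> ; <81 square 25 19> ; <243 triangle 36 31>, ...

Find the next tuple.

<729 hexagon 49 50>

First part — ×3 each step: 1, 3, 9, 27, 81, 243 → 729.
Shape: triangle, hexagon, star, circle, square, triangle → hexagon (repeats triangle → hexagon → star → circle → square).
Third part goes 1, 4, 9, 16, 25, 36 → 49 (perfect squares: 1², 2², 3², …).
Fourth part: 2, 5, 7, 12, 19, 31 → 50 (each term is the sum of the two before it).
Putting it together: <729 hexagon 49 50>.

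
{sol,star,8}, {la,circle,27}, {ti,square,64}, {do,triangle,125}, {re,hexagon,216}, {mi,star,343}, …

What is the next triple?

{fa,circle,512}

For the note, runs through the solfège scale do→ti: sol, la, ti, do, re, mi → fa.
For the shape, repeats star → circle → square → triangle → hexagon: star, circle, square, triangle, hexagon, star → circle.
Third entry: perfect cubes: 2³, 3³, 4³, …; 8, 27, 64, 125, 216, 343 → 512.
Putting it together: {fa,circle,512}.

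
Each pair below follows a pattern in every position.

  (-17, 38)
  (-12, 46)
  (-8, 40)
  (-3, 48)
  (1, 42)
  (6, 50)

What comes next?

(10, 44)

For the first slot, alternating steps +5, +4, +5, +4, …: -17, -12, -8, -3, 1, 6 → 10.
Second slot — alternating steps +8, −6, +8, −6, …: 38, 46, 40, 48, 42, 50 → 44.
Combining the parts gives (10, 44).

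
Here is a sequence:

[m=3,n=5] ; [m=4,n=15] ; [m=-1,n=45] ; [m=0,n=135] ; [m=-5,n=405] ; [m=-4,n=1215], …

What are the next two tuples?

M — alternating steps +1, −5, +1, −5, …: 3, 4, -1, 0, -5, -4 → -9 → -8.
N: ×3 each step; 5, 15, 45, 135, 405, 1215 → 3645 → 10935.
So the next two tuples are [m=-9,n=3645] and [m=-8,n=10935].

[m=-9,n=3645], [m=-8,n=10935]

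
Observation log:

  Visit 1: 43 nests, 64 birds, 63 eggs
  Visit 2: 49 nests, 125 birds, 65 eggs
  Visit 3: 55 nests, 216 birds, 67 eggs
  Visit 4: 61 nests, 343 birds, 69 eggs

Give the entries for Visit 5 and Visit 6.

Nests: +6 each step; 43, 49, 55, 61 → 67 → 73.
Birds: perfect cubes: 4³, 5³, 6³, …, so 64, 125, 216, 343 → 512 → 729.
Eggs goes 63, 65, 67, 69 → 71 → 73 (+2 each step).
Putting the parts together: 67 nests, 512 birds, 71 eggs and then 73 nests, 729 birds, 73 eggs.

67 nests, 512 birds, 71 eggs; 73 nests, 729 birds, 73 eggs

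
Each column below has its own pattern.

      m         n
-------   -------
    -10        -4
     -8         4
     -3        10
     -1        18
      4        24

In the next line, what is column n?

32

Column n — alternating steps +8, +6, +8, +6, …: -4, 4, 10, 18, 24 → 32.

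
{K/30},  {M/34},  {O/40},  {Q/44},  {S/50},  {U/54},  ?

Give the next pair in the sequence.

{W/60}

Letter goes K, M, O, Q, S, U → W (letters move forward 2 places in the alphabet).
Second component: 30, 34, 40, 44, 50, 54 → 60 (alternating steps +4, +6, +4, +6, …).
Combining the parts gives {W/60}.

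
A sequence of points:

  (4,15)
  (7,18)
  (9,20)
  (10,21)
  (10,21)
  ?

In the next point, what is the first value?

First value: 4, 7, 9, 10, 10 → 9 (differences are 3, 2, 1, … (decreasing by 1 each time)).

9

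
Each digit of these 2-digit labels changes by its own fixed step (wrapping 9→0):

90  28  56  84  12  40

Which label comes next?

78

For the first digit, +3 each step, mod 10: 9, 2, 5, 8, 1, 4 → 7.
Second digit: −2 each step, mod 10, so 0, 8, 6, 4, 2, 0 → 8.
So the next label is 78.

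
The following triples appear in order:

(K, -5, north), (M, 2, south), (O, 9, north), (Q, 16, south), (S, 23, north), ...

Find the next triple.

For the letter, letters move forward 2 places in the alphabet: K, M, O, Q, S → U.
Second part — +7 each step: -5, 2, 9, 16, 23 → 30.
Direction goes north, south, north, south, north → south (alternates north ↔ south).
So the next triple is (U, 30, south).

(U, 30, south)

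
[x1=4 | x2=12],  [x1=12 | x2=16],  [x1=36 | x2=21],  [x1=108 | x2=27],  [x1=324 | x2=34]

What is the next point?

[x1=972 | x2=42]

X1 — ×3 each step: 4, 12, 36, 108, 324 → 972.
X2: 12, 16, 21, 27, 34 → 42 (differences are 4, 5, 6, … (increasing by 1 each time)).
So the next point is [x1=972 | x2=42].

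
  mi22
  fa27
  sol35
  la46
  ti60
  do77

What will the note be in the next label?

re

Note — runs through the solfège scale do→ti: mi, fa, sol, la, ti, do → re.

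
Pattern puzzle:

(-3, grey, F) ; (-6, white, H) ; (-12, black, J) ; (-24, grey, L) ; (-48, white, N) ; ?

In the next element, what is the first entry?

-96

For the first entry, ×2 each step: -3, -6, -12, -24, -48 → -96.
Shade goes grey, white, black, grey, white → black (repeats grey → white → black).
Letter goes F, H, J, L, N → P (letters move forward 2 places in the alphabet).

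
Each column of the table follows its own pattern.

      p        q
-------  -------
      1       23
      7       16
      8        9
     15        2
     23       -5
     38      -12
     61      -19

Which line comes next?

Column p — each term is the sum of the two before it: 1, 7, 8, 15, 23, 38, 61 → 99.
Column q goes 23, 16, 9, 2, -5, -12, -19 → -26 (−7 each step).
Putting it together: 99  -26.

99  -26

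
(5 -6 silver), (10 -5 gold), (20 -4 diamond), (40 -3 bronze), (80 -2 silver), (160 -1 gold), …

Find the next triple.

(320 0 diamond)

For the first slot, ×2 each step: 5, 10, 20, 40, 80, 160 → 320.
For the second slot, +1 each step: -6, -5, -4, -3, -2, -1 → 0.
Rank: silver, gold, diamond, bronze, silver, gold → diamond (repeats silver → gold → diamond → bronze).
Combining the parts gives (320 0 diamond).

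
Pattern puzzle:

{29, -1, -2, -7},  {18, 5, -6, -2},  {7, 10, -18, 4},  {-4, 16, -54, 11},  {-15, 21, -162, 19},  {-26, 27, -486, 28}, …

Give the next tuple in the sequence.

{-37, 32, -1458, 38}

First slot: 29, 18, 7, -4, -15, -26 → -37 (−11 each step).
For the second slot, alternating steps +6, +5, +6, +5, …: -1, 5, 10, 16, 21, 27 → 32.
Third slot: -2, -6, -18, -54, -162, -486 → -1458 (×3 each step).
Fourth slot goes -7, -2, 4, 11, 19, 28 → 38 (differences are 5, 6, 7, … (increasing by 1 each time)).
So the next tuple is {-37, 32, -1458, 38}.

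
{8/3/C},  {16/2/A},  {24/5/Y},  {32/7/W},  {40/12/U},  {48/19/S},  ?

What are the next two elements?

{56/31/Q}, {64/50/O}

First slot goes 8, 16, 24, 32, 40, 48 → 56 → 64 (+8 each step).
Second slot: each term is the sum of the two before it; 3, 2, 5, 7, 12, 19 → 31 → 50.
Letter — letters move back 2 places in the alphabet, wrapping A→Z: C, A, Y, W, U, S → Q → O.
Putting the parts together: {56/31/Q} and then {64/50/O}.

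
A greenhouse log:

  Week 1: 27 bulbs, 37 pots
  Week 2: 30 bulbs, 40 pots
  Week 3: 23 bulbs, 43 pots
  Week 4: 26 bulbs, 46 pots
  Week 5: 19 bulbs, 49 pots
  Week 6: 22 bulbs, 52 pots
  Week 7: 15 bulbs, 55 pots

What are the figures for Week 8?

18 bulbs, 58 pots

Bulbs — alternating steps +3, −7, +3, −7, …: 27, 30, 23, 26, 19, 22, 15 → 18.
For the pots, +3 each step: 37, 40, 43, 46, 49, 52, 55 → 58.
Combining the parts gives 18 bulbs, 58 pots.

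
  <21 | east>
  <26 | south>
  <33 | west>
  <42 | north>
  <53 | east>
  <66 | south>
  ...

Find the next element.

First coordinate goes 21, 26, 33, 42, 53, 66 → 81 (differences are 5, 7, 9, … (increasing by 2 each time)).
Direction goes east, south, west, north, east, south → west (repeats east → south → west → north).
So the next element is <81 | west>.

<81 | west>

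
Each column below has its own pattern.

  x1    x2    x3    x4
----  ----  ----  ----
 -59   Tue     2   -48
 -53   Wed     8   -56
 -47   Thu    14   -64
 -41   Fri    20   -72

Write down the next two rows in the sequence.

-35  Sat  26  -80; -29  Sun  32  -88

Column x1: +6 each step, so -59, -53, -47, -41 → -35 → -29.
Column x2: Tue, Wed, Thu, Fri → Sat → Sun (runs through the weekdays Mon→Sun).
Column x3 — +6 each step: 2, 8, 14, 20 → 26 → 32.
Column x4 goes -48, -56, -64, -72 → -80 → -88 (−8 each step).
Putting the parts together: -35  Sat  26  -80 and then -29  Sun  32  -88.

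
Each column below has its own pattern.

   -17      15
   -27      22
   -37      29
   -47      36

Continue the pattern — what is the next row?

-57  43

For the first component, −10 each step: -17, -27, -37, -47 → -57.
Second component: 15, 22, 29, 36 → 43 (+7 each step).
Combining the parts gives -57  43.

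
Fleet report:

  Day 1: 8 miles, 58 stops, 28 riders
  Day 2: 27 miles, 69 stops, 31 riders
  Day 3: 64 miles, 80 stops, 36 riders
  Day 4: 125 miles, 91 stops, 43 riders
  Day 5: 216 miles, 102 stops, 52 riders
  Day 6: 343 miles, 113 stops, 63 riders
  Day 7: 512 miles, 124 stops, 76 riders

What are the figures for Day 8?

Miles — perfect cubes: 2³, 3³, 4³, …: 8, 27, 64, 125, 216, 343, 512 → 729.
For the stops, +11 each step: 58, 69, 80, 91, 102, 113, 124 → 135.
Riders: 28, 31, 36, 43, 52, 63, 76 → 91 (differences are 3, 5, 7, … (increasing by 2 each time)).
Combining the parts gives 729 miles, 135 stops, 91 riders.

729 miles, 135 stops, 91 riders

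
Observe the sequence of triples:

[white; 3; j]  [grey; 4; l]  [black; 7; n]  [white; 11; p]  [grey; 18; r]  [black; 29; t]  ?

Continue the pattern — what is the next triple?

Shade: repeats white → grey → black, so white, grey, black, white, grey, black → white.
Second value: each term is the sum of the two before it; 3, 4, 7, 11, 18, 29 → 47.
Letter: letters move forward 2 places in the alphabet; j, l, n, p, r, t → v.
Combining the parts gives [white; 47; v].

[white; 47; v]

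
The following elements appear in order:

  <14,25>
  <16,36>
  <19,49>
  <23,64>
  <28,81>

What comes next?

First entry: 14, 16, 19, 23, 28 → 34 (differences are 2, 3, 4, … (increasing by 1 each time)).
Second entry goes 25, 36, 49, 64, 81 → 100 (perfect squares: 5², 6², 7², …).
So the next element is <34,100>.

<34,100>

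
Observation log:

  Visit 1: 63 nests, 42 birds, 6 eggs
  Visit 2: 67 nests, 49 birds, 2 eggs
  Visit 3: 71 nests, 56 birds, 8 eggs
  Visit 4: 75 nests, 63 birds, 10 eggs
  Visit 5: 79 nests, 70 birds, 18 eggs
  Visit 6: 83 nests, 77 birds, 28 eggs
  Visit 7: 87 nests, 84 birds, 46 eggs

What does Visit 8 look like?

Nests — +4 each step: 63, 67, 71, 75, 79, 83, 87 → 91.
Birds: 42, 49, 56, 63, 70, 77, 84 → 91 (+7 each step).
For the eggs, each term is the sum of the two before it: 6, 2, 8, 10, 18, 28, 46 → 74.
Putting it together: 91 nests, 91 birds, 74 eggs.

91 nests, 91 birds, 74 eggs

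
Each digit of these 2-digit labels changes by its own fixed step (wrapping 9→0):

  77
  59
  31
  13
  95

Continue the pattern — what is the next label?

First digit — −2 each step, mod 10: 7, 5, 3, 1, 9 → 7.
Second digit — +2 each step, mod 10: 7, 9, 1, 3, 5 → 7.
Putting it together: 77.

77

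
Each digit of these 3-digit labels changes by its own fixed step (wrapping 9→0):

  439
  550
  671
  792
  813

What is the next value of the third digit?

4

Third digit — +1 each step, mod 10: 9, 0, 1, 2, 3 → 4.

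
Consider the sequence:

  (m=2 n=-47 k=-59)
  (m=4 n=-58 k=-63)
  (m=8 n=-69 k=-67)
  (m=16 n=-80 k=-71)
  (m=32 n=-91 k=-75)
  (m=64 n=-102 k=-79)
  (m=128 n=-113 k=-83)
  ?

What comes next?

(m=256 n=-124 k=-87)

M: ×2 each step, so 2, 4, 8, 16, 32, 64, 128 → 256.
For the n, −11 each step: -47, -58, -69, -80, -91, -102, -113 → -124.
K: −4 each step, so -59, -63, -67, -71, -75, -79, -83 → -87.
Combining the parts gives (m=256 n=-124 k=-87).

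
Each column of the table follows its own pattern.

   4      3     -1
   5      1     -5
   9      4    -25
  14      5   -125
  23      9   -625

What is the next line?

First component goes 4, 5, 9, 14, 23 → 37 (each term is the sum of the two before it).
Second component: 3, 1, 4, 5, 9 → 14 (each term is the sum of the two before it).
Third component: -1, -5, -25, -125, -625 → -3125 (×5 each step).
Combining the parts gives 37  14  -3125.

37  14  -3125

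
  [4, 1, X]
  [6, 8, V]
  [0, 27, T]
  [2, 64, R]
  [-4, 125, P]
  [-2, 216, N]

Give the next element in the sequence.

[-8, 343, L]

First component: alternating steps +2, −6, +2, −6, …, so 4, 6, 0, 2, -4, -2 → -8.
For the second component, perfect cubes: 1³, 2³, 3³, …: 1, 8, 27, 64, 125, 216 → 343.
Letter — letters move back 2 places in the alphabet: X, V, T, R, P, N → L.
So the next element is [-8, 343, L].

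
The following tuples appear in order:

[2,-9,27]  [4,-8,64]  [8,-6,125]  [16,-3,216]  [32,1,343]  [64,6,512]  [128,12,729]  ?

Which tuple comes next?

[256,19,1000]

First value goes 2, 4, 8, 16, 32, 64, 128 → 256 (×2 each step).
Second value: differences are 1, 2, 3, … (increasing by 1 each time); -9, -8, -6, -3, 1, 6, 12 → 19.
Third value: 27, 64, 125, 216, 343, 512, 729 → 1000 (perfect cubes: 3³, 4³, 5³, …).
Combining the parts gives [256,19,1000].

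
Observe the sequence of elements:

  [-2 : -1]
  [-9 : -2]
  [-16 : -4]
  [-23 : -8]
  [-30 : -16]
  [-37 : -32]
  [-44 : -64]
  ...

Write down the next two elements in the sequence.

First entry — −7 each step: -2, -9, -16, -23, -30, -37, -44 → -51 → -58.
For the second entry, ×2 each step: -1, -2, -4, -8, -16, -32, -64 → -128 → -256.
So the next two elements are [-51 : -128] and [-58 : -256].

[-51 : -128], [-58 : -256]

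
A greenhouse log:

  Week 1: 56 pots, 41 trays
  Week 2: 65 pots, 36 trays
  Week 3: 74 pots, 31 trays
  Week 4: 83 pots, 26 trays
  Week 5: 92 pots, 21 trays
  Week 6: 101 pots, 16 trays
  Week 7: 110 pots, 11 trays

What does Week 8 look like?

119 pots, 6 trays

Pots: +9 each step, so 56, 65, 74, 83, 92, 101, 110 → 119.
Trays goes 41, 36, 31, 26, 21, 16, 11 → 6 (−5 each step).
Combining the parts gives 119 pots, 6 trays.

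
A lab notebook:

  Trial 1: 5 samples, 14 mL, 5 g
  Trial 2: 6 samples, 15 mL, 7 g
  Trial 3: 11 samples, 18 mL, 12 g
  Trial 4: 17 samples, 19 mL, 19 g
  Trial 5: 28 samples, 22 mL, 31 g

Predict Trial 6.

45 samples, 23 mL, 50 g

Samples: each term is the sum of the two before it; 5, 6, 11, 17, 28 → 45.
ML goes 14, 15, 18, 19, 22 → 23 (alternating steps +1, +3, +1, +3, …).
G: 5, 7, 12, 19, 31 → 50 (each term is the sum of the two before it).
Putting it together: 45 samples, 23 mL, 50 g.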